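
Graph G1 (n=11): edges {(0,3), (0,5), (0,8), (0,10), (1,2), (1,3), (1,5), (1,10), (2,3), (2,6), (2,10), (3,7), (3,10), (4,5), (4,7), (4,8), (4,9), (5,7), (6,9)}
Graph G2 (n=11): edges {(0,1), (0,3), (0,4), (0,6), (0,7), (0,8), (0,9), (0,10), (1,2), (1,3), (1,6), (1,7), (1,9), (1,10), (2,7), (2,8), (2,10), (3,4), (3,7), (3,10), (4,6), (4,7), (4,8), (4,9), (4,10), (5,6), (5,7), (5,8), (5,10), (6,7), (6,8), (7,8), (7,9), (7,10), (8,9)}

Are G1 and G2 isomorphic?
No, not isomorphic

The graphs are NOT isomorphic.

Degrees in G1: deg(0)=4, deg(1)=4, deg(2)=4, deg(3)=5, deg(4)=4, deg(5)=4, deg(6)=2, deg(7)=3, deg(8)=2, deg(9)=2, deg(10)=4.
Sorted degree sequence of G1: [5, 4, 4, 4, 4, 4, 4, 3, 2, 2, 2].
Degrees in G2: deg(0)=8, deg(1)=7, deg(2)=4, deg(3)=5, deg(4)=7, deg(5)=4, deg(6)=6, deg(7)=10, deg(8)=7, deg(9)=5, deg(10)=7.
Sorted degree sequence of G2: [10, 8, 7, 7, 7, 7, 6, 5, 5, 4, 4].
The (sorted) degree sequence is an isomorphism invariant, so since G1 and G2 have different degree sequences they cannot be isomorphic.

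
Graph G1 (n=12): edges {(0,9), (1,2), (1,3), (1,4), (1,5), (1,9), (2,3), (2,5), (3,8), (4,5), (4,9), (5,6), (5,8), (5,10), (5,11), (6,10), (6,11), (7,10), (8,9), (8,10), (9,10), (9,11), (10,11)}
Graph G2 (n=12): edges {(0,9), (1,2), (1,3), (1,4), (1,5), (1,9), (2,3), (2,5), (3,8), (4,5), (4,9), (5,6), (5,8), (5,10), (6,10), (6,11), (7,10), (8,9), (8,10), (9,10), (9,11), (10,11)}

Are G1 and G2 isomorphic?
No, not isomorphic

The graphs are NOT isomorphic.

Counting edges: G1 has 23 edge(s); G2 has 22 edge(s).
Edge count is an isomorphism invariant (a bijection on vertices induces a bijection on edges), so differing edge counts rule out isomorphism.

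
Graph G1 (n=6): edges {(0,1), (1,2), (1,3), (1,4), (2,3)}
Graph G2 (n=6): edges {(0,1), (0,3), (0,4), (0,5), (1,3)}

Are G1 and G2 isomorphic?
Yes, isomorphic

The graphs are isomorphic.
One valid mapping φ: V(G1) → V(G2): 0→5, 1→0, 2→1, 3→3, 4→4, 5→2

Verify φ preserves adjacency — for each edge of G1, its image is an edge of G2:
  (0,1) → (φ(0),φ(1)) = (0,5) ∈ E(G2) ✓
  (1,2) → (φ(1),φ(2)) = (0,1) ∈ E(G2) ✓
  (1,3) → (φ(1),φ(3)) = (0,3) ∈ E(G2) ✓
  (1,4) → (φ(1),φ(4)) = (0,4) ∈ E(G2) ✓
  (2,3) → (φ(2),φ(3)) = (1,3) ∈ E(G2) ✓
All 5 edges of G1 map to edges of G2, and |E(G1)| = |E(G2)| = 5, so φ is a bijection on edges as well as vertices. Hence G1 ≅ G2.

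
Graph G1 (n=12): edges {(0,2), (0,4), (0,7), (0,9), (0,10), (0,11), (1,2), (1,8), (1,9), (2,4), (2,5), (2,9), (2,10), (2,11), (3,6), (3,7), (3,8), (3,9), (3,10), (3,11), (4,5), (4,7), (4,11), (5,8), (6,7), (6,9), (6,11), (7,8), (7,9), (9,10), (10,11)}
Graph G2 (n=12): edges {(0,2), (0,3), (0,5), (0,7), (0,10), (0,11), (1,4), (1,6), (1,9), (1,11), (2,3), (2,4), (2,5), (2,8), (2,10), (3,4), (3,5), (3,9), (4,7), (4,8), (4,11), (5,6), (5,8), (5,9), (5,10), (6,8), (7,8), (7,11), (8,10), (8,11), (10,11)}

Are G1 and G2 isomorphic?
Yes, isomorphic

The graphs are isomorphic.
One valid mapping φ: V(G1) → V(G2): 0→2, 1→6, 2→5, 3→11, 4→3, 5→9, 6→7, 7→4, 8→1, 9→8, 10→10, 11→0

Verify φ preserves adjacency — for each edge of G1, its image is an edge of G2:
  (0,2) → (φ(0),φ(2)) = (2,5) ∈ E(G2) ✓
  (0,4) → (φ(0),φ(4)) = (2,3) ∈ E(G2) ✓
  (0,7) → (φ(0),φ(7)) = (2,4) ∈ E(G2) ✓
  (0,9) → (φ(0),φ(9)) = (2,8) ∈ E(G2) ✓
  (0,10) → (φ(0),φ(10)) = (2,10) ∈ E(G2) ✓
  (0,11) → (φ(0),φ(11)) = (0,2) ∈ E(G2) ✓
  (1,2) → (φ(1),φ(2)) = (5,6) ∈ E(G2) ✓
  (1,8) → (φ(1),φ(8)) = (1,6) ∈ E(G2) ✓
  (1,9) → (φ(1),φ(9)) = (6,8) ∈ E(G2) ✓
  (2,4) → (φ(2),φ(4)) = (3,5) ∈ E(G2) ✓
  (2,5) → (φ(2),φ(5)) = (5,9) ∈ E(G2) ✓
  (2,9) → (φ(2),φ(9)) = (5,8) ∈ E(G2) ✓
  (2,10) → (φ(2),φ(10)) = (5,10) ∈ E(G2) ✓
  (2,11) → (φ(2),φ(11)) = (0,5) ∈ E(G2) ✓
  (3,6) → (φ(3),φ(6)) = (7,11) ∈ E(G2) ✓
  (3,7) → (φ(3),φ(7)) = (4,11) ∈ E(G2) ✓
  (3,8) → (φ(3),φ(8)) = (1,11) ∈ E(G2) ✓
  (3,9) → (φ(3),φ(9)) = (8,11) ∈ E(G2) ✓
  (3,10) → (φ(3),φ(10)) = (10,11) ∈ E(G2) ✓
  (3,11) → (φ(3),φ(11)) = (0,11) ∈ E(G2) ✓
  (4,5) → (φ(4),φ(5)) = (3,9) ∈ E(G2) ✓
  (4,7) → (φ(4),φ(7)) = (3,4) ∈ E(G2) ✓
  (4,11) → (φ(4),φ(11)) = (0,3) ∈ E(G2) ✓
  (5,8) → (φ(5),φ(8)) = (1,9) ∈ E(G2) ✓
  (6,7) → (φ(6),φ(7)) = (4,7) ∈ E(G2) ✓
  (6,9) → (φ(6),φ(9)) = (7,8) ∈ E(G2) ✓
  (6,11) → (φ(6),φ(11)) = (0,7) ∈ E(G2) ✓
  (7,8) → (φ(7),φ(8)) = (1,4) ∈ E(G2) ✓
  (7,9) → (φ(7),φ(9)) = (4,8) ∈ E(G2) ✓
  (9,10) → (φ(9),φ(10)) = (8,10) ∈ E(G2) ✓
  (10,11) → (φ(10),φ(11)) = (0,10) ∈ E(G2) ✓
All 31 edges of G1 map to edges of G2, and |E(G1)| = |E(G2)| = 31, so φ is a bijection on edges as well as vertices. Hence G1 ≅ G2.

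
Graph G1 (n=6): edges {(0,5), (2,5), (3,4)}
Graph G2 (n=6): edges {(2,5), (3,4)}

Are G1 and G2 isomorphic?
No, not isomorphic

The graphs are NOT isomorphic.

Counting edges: G1 has 3 edge(s); G2 has 2 edge(s).
Edge count is an isomorphism invariant (a bijection on vertices induces a bijection on edges), so differing edge counts rule out isomorphism.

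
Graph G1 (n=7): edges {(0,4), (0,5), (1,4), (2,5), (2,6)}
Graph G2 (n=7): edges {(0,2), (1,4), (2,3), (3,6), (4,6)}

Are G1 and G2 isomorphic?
Yes, isomorphic

The graphs are isomorphic.
One valid mapping φ: V(G1) → V(G2): 0→3, 1→0, 2→4, 3→5, 4→2, 5→6, 6→1

Verify φ preserves adjacency — for each edge of G1, its image is an edge of G2:
  (0,4) → (φ(0),φ(4)) = (2,3) ∈ E(G2) ✓
  (0,5) → (φ(0),φ(5)) = (3,6) ∈ E(G2) ✓
  (1,4) → (φ(1),φ(4)) = (0,2) ∈ E(G2) ✓
  (2,5) → (φ(2),φ(5)) = (4,6) ∈ E(G2) ✓
  (2,6) → (φ(2),φ(6)) = (1,4) ∈ E(G2) ✓
All 5 edges of G1 map to edges of G2, and |E(G1)| = |E(G2)| = 5, so φ is a bijection on edges as well as vertices. Hence G1 ≅ G2.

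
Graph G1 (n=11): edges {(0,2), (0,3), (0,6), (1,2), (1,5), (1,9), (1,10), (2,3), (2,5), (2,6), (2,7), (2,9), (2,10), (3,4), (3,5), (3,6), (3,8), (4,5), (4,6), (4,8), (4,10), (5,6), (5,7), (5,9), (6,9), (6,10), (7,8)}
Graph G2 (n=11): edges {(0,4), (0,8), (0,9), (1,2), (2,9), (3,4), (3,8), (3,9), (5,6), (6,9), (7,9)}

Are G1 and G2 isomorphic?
No, not isomorphic

The graphs are NOT isomorphic.

Connected components of G1: 1 component(s) with vertex sets [[0, 1, 2, 3, 4, 5, 6, 7, 8, 9, 10]], sizes [11].
Connected components of G2: 2 component(s) with vertex sets [[10], [0, 1, 2, 3, 4, 5, 6, 7, 8, 9]], sizes [1, 10].
The number of connected components (and the multiset of component sizes) is an isomorphism invariant — an isomorphism maps each component of G1 bijectively onto a component of G2. Since G1 has 1 component(s) and G2 has 2, they cannot be isomorphic.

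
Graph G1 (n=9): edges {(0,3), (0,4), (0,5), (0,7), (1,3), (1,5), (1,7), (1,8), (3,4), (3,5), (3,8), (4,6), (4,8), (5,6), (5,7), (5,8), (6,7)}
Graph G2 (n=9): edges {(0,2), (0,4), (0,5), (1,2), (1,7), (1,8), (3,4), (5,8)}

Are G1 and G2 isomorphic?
No, not isomorphic

The graphs are NOT isomorphic.

Counting triangles (3-cliques): G1 has 10, G2 has 0.
Triangle count is an isomorphism invariant, so differing triangle counts rule out isomorphism.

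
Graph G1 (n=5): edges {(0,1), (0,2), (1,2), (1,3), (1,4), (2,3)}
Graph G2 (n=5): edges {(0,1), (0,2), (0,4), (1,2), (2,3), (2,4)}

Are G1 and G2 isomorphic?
Yes, isomorphic

The graphs are isomorphic.
One valid mapping φ: V(G1) → V(G2): 0→4, 1→2, 2→0, 3→1, 4→3

Verify φ preserves adjacency — for each edge of G1, its image is an edge of G2:
  (0,1) → (φ(0),φ(1)) = (2,4) ∈ E(G2) ✓
  (0,2) → (φ(0),φ(2)) = (0,4) ∈ E(G2) ✓
  (1,2) → (φ(1),φ(2)) = (0,2) ∈ E(G2) ✓
  (1,3) → (φ(1),φ(3)) = (1,2) ∈ E(G2) ✓
  (1,4) → (φ(1),φ(4)) = (2,3) ∈ E(G2) ✓
  (2,3) → (φ(2),φ(3)) = (0,1) ∈ E(G2) ✓
All 6 edges of G1 map to edges of G2, and |E(G1)| = |E(G2)| = 6, so φ is a bijection on edges as well as vertices. Hence G1 ≅ G2.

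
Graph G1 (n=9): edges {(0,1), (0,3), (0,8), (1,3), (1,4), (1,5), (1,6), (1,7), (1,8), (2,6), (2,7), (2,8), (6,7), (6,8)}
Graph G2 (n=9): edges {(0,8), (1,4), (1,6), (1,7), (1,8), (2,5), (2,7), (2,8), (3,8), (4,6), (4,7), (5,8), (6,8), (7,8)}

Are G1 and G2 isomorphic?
Yes, isomorphic

The graphs are isomorphic.
One valid mapping φ: V(G1) → V(G2): 0→2, 1→8, 2→4, 3→5, 4→3, 5→0, 6→1, 7→6, 8→7

Verify φ preserves adjacency — for each edge of G1, its image is an edge of G2:
  (0,1) → (φ(0),φ(1)) = (2,8) ∈ E(G2) ✓
  (0,3) → (φ(0),φ(3)) = (2,5) ∈ E(G2) ✓
  (0,8) → (φ(0),φ(8)) = (2,7) ∈ E(G2) ✓
  (1,3) → (φ(1),φ(3)) = (5,8) ∈ E(G2) ✓
  (1,4) → (φ(1),φ(4)) = (3,8) ∈ E(G2) ✓
  (1,5) → (φ(1),φ(5)) = (0,8) ∈ E(G2) ✓
  (1,6) → (φ(1),φ(6)) = (1,8) ∈ E(G2) ✓
  (1,7) → (φ(1),φ(7)) = (6,8) ∈ E(G2) ✓
  (1,8) → (φ(1),φ(8)) = (7,8) ∈ E(G2) ✓
  (2,6) → (φ(2),φ(6)) = (1,4) ∈ E(G2) ✓
  (2,7) → (φ(2),φ(7)) = (4,6) ∈ E(G2) ✓
  (2,8) → (φ(2),φ(8)) = (4,7) ∈ E(G2) ✓
  (6,7) → (φ(6),φ(7)) = (1,6) ∈ E(G2) ✓
  (6,8) → (φ(6),φ(8)) = (1,7) ∈ E(G2) ✓
All 14 edges of G1 map to edges of G2, and |E(G1)| = |E(G2)| = 14, so φ is a bijection on edges as well as vertices. Hence G1 ≅ G2.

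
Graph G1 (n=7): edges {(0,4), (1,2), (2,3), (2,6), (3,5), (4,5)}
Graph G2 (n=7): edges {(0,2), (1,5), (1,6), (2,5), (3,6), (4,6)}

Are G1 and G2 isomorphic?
Yes, isomorphic

The graphs are isomorphic.
One valid mapping φ: V(G1) → V(G2): 0→0, 1→3, 2→6, 3→1, 4→2, 5→5, 6→4

Verify φ preserves adjacency — for each edge of G1, its image is an edge of G2:
  (0,4) → (φ(0),φ(4)) = (0,2) ∈ E(G2) ✓
  (1,2) → (φ(1),φ(2)) = (3,6) ∈ E(G2) ✓
  (2,3) → (φ(2),φ(3)) = (1,6) ∈ E(G2) ✓
  (2,6) → (φ(2),φ(6)) = (4,6) ∈ E(G2) ✓
  (3,5) → (φ(3),φ(5)) = (1,5) ∈ E(G2) ✓
  (4,5) → (φ(4),φ(5)) = (2,5) ∈ E(G2) ✓
All 6 edges of G1 map to edges of G2, and |E(G1)| = |E(G2)| = 6, so φ is a bijection on edges as well as vertices. Hence G1 ≅ G2.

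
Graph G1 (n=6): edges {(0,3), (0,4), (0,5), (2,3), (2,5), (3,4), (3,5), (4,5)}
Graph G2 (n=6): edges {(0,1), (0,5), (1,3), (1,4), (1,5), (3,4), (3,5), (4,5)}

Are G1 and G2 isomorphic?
Yes, isomorphic

The graphs are isomorphic.
One valid mapping φ: V(G1) → V(G2): 0→3, 1→2, 2→0, 3→5, 4→4, 5→1

Verify φ preserves adjacency — for each edge of G1, its image is an edge of G2:
  (0,3) → (φ(0),φ(3)) = (3,5) ∈ E(G2) ✓
  (0,4) → (φ(0),φ(4)) = (3,4) ∈ E(G2) ✓
  (0,5) → (φ(0),φ(5)) = (1,3) ∈ E(G2) ✓
  (2,3) → (φ(2),φ(3)) = (0,5) ∈ E(G2) ✓
  (2,5) → (φ(2),φ(5)) = (0,1) ∈ E(G2) ✓
  (3,4) → (φ(3),φ(4)) = (4,5) ∈ E(G2) ✓
  (3,5) → (φ(3),φ(5)) = (1,5) ∈ E(G2) ✓
  (4,5) → (φ(4),φ(5)) = (1,4) ∈ E(G2) ✓
All 8 edges of G1 map to edges of G2, and |E(G1)| = |E(G2)| = 8, so φ is a bijection on edges as well as vertices. Hence G1 ≅ G2.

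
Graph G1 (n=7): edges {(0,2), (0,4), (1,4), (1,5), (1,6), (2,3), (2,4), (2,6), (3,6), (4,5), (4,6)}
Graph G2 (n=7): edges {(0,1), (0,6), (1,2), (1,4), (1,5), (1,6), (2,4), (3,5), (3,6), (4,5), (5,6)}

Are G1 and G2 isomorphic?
Yes, isomorphic

The graphs are isomorphic.
One valid mapping φ: V(G1) → V(G2): 0→0, 1→4, 2→6, 3→3, 4→1, 5→2, 6→5

Verify φ preserves adjacency — for each edge of G1, its image is an edge of G2:
  (0,2) → (φ(0),φ(2)) = (0,6) ∈ E(G2) ✓
  (0,4) → (φ(0),φ(4)) = (0,1) ∈ E(G2) ✓
  (1,4) → (φ(1),φ(4)) = (1,4) ∈ E(G2) ✓
  (1,5) → (φ(1),φ(5)) = (2,4) ∈ E(G2) ✓
  (1,6) → (φ(1),φ(6)) = (4,5) ∈ E(G2) ✓
  (2,3) → (φ(2),φ(3)) = (3,6) ∈ E(G2) ✓
  (2,4) → (φ(2),φ(4)) = (1,6) ∈ E(G2) ✓
  (2,6) → (φ(2),φ(6)) = (5,6) ∈ E(G2) ✓
  (3,6) → (φ(3),φ(6)) = (3,5) ∈ E(G2) ✓
  (4,5) → (φ(4),φ(5)) = (1,2) ∈ E(G2) ✓
  (4,6) → (φ(4),φ(6)) = (1,5) ∈ E(G2) ✓
All 11 edges of G1 map to edges of G2, and |E(G1)| = |E(G2)| = 11, so φ is a bijection on edges as well as vertices. Hence G1 ≅ G2.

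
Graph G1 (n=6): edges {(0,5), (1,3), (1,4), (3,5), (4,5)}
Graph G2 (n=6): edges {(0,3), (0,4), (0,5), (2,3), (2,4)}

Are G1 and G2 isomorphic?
Yes, isomorphic

The graphs are isomorphic.
One valid mapping φ: V(G1) → V(G2): 0→5, 1→2, 2→1, 3→3, 4→4, 5→0

Verify φ preserves adjacency — for each edge of G1, its image is an edge of G2:
  (0,5) → (φ(0),φ(5)) = (0,5) ∈ E(G2) ✓
  (1,3) → (φ(1),φ(3)) = (2,3) ∈ E(G2) ✓
  (1,4) → (φ(1),φ(4)) = (2,4) ∈ E(G2) ✓
  (3,5) → (φ(3),φ(5)) = (0,3) ∈ E(G2) ✓
  (4,5) → (φ(4),φ(5)) = (0,4) ∈ E(G2) ✓
All 5 edges of G1 map to edges of G2, and |E(G1)| = |E(G2)| = 5, so φ is a bijection on edges as well as vertices. Hence G1 ≅ G2.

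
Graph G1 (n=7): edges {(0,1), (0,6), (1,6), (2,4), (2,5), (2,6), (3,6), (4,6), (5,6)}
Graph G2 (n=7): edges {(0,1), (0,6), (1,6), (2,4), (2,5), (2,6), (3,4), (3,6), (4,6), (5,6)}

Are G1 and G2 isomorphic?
No, not isomorphic

The graphs are NOT isomorphic.

Counting edges: G1 has 9 edge(s); G2 has 10 edge(s).
Edge count is an isomorphism invariant (a bijection on vertices induces a bijection on edges), so differing edge counts rule out isomorphism.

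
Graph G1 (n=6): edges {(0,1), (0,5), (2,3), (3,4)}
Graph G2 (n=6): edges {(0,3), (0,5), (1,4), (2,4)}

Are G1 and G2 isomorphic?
Yes, isomorphic

The graphs are isomorphic.
One valid mapping φ: V(G1) → V(G2): 0→0, 1→3, 2→1, 3→4, 4→2, 5→5

Verify φ preserves adjacency — for each edge of G1, its image is an edge of G2:
  (0,1) → (φ(0),φ(1)) = (0,3) ∈ E(G2) ✓
  (0,5) → (φ(0),φ(5)) = (0,5) ∈ E(G2) ✓
  (2,3) → (φ(2),φ(3)) = (1,4) ∈ E(G2) ✓
  (3,4) → (φ(3),φ(4)) = (2,4) ∈ E(G2) ✓
All 4 edges of G1 map to edges of G2, and |E(G1)| = |E(G2)| = 4, so φ is a bijection on edges as well as vertices. Hence G1 ≅ G2.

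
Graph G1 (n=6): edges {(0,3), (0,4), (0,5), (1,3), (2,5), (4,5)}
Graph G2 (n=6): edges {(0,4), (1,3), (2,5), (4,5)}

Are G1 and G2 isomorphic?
No, not isomorphic

The graphs are NOT isomorphic.

Counting edges: G1 has 6 edge(s); G2 has 4 edge(s).
Edge count is an isomorphism invariant (a bijection on vertices induces a bijection on edges), so differing edge counts rule out isomorphism.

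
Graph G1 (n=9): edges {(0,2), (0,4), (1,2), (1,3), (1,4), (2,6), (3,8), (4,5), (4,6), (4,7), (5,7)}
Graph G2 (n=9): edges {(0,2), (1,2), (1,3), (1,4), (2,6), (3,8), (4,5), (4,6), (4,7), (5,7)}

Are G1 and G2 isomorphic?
No, not isomorphic

The graphs are NOT isomorphic.

Counting edges: G1 has 11 edge(s); G2 has 10 edge(s).
Edge count is an isomorphism invariant (a bijection on vertices induces a bijection on edges), so differing edge counts rule out isomorphism.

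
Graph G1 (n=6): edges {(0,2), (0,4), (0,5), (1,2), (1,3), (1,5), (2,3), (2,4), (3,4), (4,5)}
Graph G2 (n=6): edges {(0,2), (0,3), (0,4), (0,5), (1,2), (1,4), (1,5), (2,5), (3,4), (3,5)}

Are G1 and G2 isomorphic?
Yes, isomorphic

The graphs are isomorphic.
One valid mapping φ: V(G1) → V(G2): 0→3, 1→1, 2→5, 3→2, 4→0, 5→4

Verify φ preserves adjacency — for each edge of G1, its image is an edge of G2:
  (0,2) → (φ(0),φ(2)) = (3,5) ∈ E(G2) ✓
  (0,4) → (φ(0),φ(4)) = (0,3) ∈ E(G2) ✓
  (0,5) → (φ(0),φ(5)) = (3,4) ∈ E(G2) ✓
  (1,2) → (φ(1),φ(2)) = (1,5) ∈ E(G2) ✓
  (1,3) → (φ(1),φ(3)) = (1,2) ∈ E(G2) ✓
  (1,5) → (φ(1),φ(5)) = (1,4) ∈ E(G2) ✓
  (2,3) → (φ(2),φ(3)) = (2,5) ∈ E(G2) ✓
  (2,4) → (φ(2),φ(4)) = (0,5) ∈ E(G2) ✓
  (3,4) → (φ(3),φ(4)) = (0,2) ∈ E(G2) ✓
  (4,5) → (φ(4),φ(5)) = (0,4) ∈ E(G2) ✓
All 10 edges of G1 map to edges of G2, and |E(G1)| = |E(G2)| = 10, so φ is a bijection on edges as well as vertices. Hence G1 ≅ G2.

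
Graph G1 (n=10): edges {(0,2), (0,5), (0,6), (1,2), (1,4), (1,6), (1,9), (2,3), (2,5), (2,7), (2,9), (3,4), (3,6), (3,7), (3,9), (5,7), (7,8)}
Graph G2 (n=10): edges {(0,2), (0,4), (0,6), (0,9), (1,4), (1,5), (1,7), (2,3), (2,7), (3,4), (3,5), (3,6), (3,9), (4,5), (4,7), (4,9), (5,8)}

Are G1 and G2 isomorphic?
Yes, isomorphic

The graphs are isomorphic.
One valid mapping φ: V(G1) → V(G2): 0→7, 1→0, 2→4, 3→3, 4→6, 5→1, 6→2, 7→5, 8→8, 9→9

Verify φ preserves adjacency — for each edge of G1, its image is an edge of G2:
  (0,2) → (φ(0),φ(2)) = (4,7) ∈ E(G2) ✓
  (0,5) → (φ(0),φ(5)) = (1,7) ∈ E(G2) ✓
  (0,6) → (φ(0),φ(6)) = (2,7) ∈ E(G2) ✓
  (1,2) → (φ(1),φ(2)) = (0,4) ∈ E(G2) ✓
  (1,4) → (φ(1),φ(4)) = (0,6) ∈ E(G2) ✓
  (1,6) → (φ(1),φ(6)) = (0,2) ∈ E(G2) ✓
  (1,9) → (φ(1),φ(9)) = (0,9) ∈ E(G2) ✓
  (2,3) → (φ(2),φ(3)) = (3,4) ∈ E(G2) ✓
  (2,5) → (φ(2),φ(5)) = (1,4) ∈ E(G2) ✓
  (2,7) → (φ(2),φ(7)) = (4,5) ∈ E(G2) ✓
  (2,9) → (φ(2),φ(9)) = (4,9) ∈ E(G2) ✓
  (3,4) → (φ(3),φ(4)) = (3,6) ∈ E(G2) ✓
  (3,6) → (φ(3),φ(6)) = (2,3) ∈ E(G2) ✓
  (3,7) → (φ(3),φ(7)) = (3,5) ∈ E(G2) ✓
  (3,9) → (φ(3),φ(9)) = (3,9) ∈ E(G2) ✓
  (5,7) → (φ(5),φ(7)) = (1,5) ∈ E(G2) ✓
  (7,8) → (φ(7),φ(8)) = (5,8) ∈ E(G2) ✓
All 17 edges of G1 map to edges of G2, and |E(G1)| = |E(G2)| = 17, so φ is a bijection on edges as well as vertices. Hence G1 ≅ G2.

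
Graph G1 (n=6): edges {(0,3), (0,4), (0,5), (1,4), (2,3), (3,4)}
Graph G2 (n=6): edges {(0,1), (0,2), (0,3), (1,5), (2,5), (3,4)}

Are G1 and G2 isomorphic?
No, not isomorphic

The graphs are NOT isomorphic.

Counting triangles (3-cliques): G1 has 1, G2 has 0.
Triangle count is an isomorphism invariant, so differing triangle counts rule out isomorphism.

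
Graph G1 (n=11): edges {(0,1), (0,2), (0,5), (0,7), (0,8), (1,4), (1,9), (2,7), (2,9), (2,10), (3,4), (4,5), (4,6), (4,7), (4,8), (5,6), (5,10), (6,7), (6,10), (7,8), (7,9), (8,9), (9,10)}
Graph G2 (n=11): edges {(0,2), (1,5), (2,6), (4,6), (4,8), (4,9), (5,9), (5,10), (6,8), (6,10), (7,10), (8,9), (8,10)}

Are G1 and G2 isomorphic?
No, not isomorphic

The graphs are NOT isomorphic.

Connected components of G1: 1 component(s) with vertex sets [[0, 1, 2, 3, 4, 5, 6, 7, 8, 9, 10]], sizes [11].
Connected components of G2: 2 component(s) with vertex sets [[3], [0, 1, 2, 4, 5, 6, 7, 8, 9, 10]], sizes [1, 10].
The number of connected components (and the multiset of component sizes) is an isomorphism invariant — an isomorphism maps each component of G1 bijectively onto a component of G2. Since G1 has 1 component(s) and G2 has 2, they cannot be isomorphic.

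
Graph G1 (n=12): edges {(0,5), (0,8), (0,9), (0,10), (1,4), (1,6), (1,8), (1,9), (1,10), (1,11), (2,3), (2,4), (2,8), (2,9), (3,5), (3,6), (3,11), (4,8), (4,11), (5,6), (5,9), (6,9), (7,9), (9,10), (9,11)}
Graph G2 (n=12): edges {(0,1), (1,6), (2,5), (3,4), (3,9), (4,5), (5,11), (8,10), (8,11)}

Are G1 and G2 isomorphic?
No, not isomorphic

The graphs are NOT isomorphic.

Connected components of G1: 1 component(s) with vertex sets [[0, 1, 2, 3, 4, 5, 6, 7, 8, 9, 10, 11]], sizes [12].
Connected components of G2: 3 component(s) with vertex sets [[7], [0, 1, 6], [2, 3, 4, 5, 8, 9, 10, 11]], sizes [1, 3, 8].
The number of connected components (and the multiset of component sizes) is an isomorphism invariant — an isomorphism maps each component of G1 bijectively onto a component of G2. Since G1 has 1 component(s) and G2 has 3, they cannot be isomorphic.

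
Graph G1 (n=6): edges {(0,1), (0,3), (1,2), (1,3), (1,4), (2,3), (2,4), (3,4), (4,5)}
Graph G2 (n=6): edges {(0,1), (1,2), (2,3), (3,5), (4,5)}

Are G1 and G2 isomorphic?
No, not isomorphic

The graphs are NOT isomorphic.

Counting triangles (3-cliques): G1 has 5, G2 has 0.
Triangle count is an isomorphism invariant, so differing triangle counts rule out isomorphism.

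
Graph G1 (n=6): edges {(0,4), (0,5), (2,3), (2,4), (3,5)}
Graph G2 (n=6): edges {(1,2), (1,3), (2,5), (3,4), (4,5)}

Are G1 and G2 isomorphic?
Yes, isomorphic

The graphs are isomorphic.
One valid mapping φ: V(G1) → V(G2): 0→3, 1→0, 2→2, 3→5, 4→1, 5→4

Verify φ preserves adjacency — for each edge of G1, its image is an edge of G2:
  (0,4) → (φ(0),φ(4)) = (1,3) ∈ E(G2) ✓
  (0,5) → (φ(0),φ(5)) = (3,4) ∈ E(G2) ✓
  (2,3) → (φ(2),φ(3)) = (2,5) ∈ E(G2) ✓
  (2,4) → (φ(2),φ(4)) = (1,2) ∈ E(G2) ✓
  (3,5) → (φ(3),φ(5)) = (4,5) ∈ E(G2) ✓
All 5 edges of G1 map to edges of G2, and |E(G1)| = |E(G2)| = 5, so φ is a bijection on edges as well as vertices. Hence G1 ≅ G2.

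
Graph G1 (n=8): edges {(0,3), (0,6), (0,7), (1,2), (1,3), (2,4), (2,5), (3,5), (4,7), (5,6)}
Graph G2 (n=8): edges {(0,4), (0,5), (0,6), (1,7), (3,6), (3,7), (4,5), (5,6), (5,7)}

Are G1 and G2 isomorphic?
No, not isomorphic

The graphs are NOT isomorphic.

Counting triangles (3-cliques): G1 has 0, G2 has 2.
Triangle count is an isomorphism invariant, so differing triangle counts rule out isomorphism.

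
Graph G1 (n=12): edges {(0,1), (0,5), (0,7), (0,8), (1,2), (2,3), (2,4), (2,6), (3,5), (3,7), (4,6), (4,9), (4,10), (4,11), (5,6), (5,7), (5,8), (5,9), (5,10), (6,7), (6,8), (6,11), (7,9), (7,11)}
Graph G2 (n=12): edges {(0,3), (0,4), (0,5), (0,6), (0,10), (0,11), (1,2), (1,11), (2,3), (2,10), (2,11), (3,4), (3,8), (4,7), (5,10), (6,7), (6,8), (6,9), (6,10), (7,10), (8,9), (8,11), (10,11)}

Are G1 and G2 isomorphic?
No, not isomorphic

The graphs are NOT isomorphic.

Degrees in G1: deg(0)=4, deg(1)=2, deg(2)=4, deg(3)=3, deg(4)=5, deg(5)=7, deg(6)=6, deg(7)=6, deg(8)=3, deg(9)=3, deg(10)=2, deg(11)=3.
Sorted degree sequence of G1: [7, 6, 6, 5, 4, 4, 3, 3, 3, 3, 2, 2].
Degrees in G2: deg(0)=6, deg(1)=2, deg(2)=4, deg(3)=4, deg(4)=3, deg(5)=2, deg(6)=5, deg(7)=3, deg(8)=4, deg(9)=2, deg(10)=6, deg(11)=5.
Sorted degree sequence of G2: [6, 6, 5, 5, 4, 4, 4, 3, 3, 2, 2, 2].
The (sorted) degree sequence is an isomorphism invariant, so since G1 and G2 have different degree sequences they cannot be isomorphic.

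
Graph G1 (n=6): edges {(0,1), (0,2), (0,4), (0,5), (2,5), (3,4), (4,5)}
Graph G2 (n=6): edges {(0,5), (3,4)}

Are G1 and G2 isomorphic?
No, not isomorphic

The graphs are NOT isomorphic.

Connected components of G1: 1 component(s) with vertex sets [[0, 1, 2, 3, 4, 5]], sizes [6].
Connected components of G2: 4 component(s) with vertex sets [[1], [2], [0, 5], [3, 4]], sizes [1, 1, 2, 2].
The number of connected components (and the multiset of component sizes) is an isomorphism invariant — an isomorphism maps each component of G1 bijectively onto a component of G2. Since G1 has 1 component(s) and G2 has 4, they cannot be isomorphic.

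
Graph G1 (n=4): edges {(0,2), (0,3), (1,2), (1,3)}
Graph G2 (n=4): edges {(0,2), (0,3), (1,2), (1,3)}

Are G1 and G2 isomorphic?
Yes, isomorphic

The graphs are isomorphic.
One valid mapping φ: V(G1) → V(G2): 0→3, 1→2, 2→1, 3→0

Verify φ preserves adjacency — for each edge of G1, its image is an edge of G2:
  (0,2) → (φ(0),φ(2)) = (1,3) ∈ E(G2) ✓
  (0,3) → (φ(0),φ(3)) = (0,3) ∈ E(G2) ✓
  (1,2) → (φ(1),φ(2)) = (1,2) ∈ E(G2) ✓
  (1,3) → (φ(1),φ(3)) = (0,2) ∈ E(G2) ✓
All 4 edges of G1 map to edges of G2, and |E(G1)| = |E(G2)| = 4, so φ is a bijection on edges as well as vertices. Hence G1 ≅ G2.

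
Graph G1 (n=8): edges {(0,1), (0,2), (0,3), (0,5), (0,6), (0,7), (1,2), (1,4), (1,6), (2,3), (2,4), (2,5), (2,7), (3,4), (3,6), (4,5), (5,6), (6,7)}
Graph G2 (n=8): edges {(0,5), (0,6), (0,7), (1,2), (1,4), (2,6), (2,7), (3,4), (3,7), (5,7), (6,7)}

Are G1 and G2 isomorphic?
No, not isomorphic

The graphs are NOT isomorphic.

Counting triangles (3-cliques): G1 has 11, G2 has 3.
Triangle count is an isomorphism invariant, so differing triangle counts rule out isomorphism.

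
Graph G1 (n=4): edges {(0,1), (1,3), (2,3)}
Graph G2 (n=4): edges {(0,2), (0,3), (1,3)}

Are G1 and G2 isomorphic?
Yes, isomorphic

The graphs are isomorphic.
One valid mapping φ: V(G1) → V(G2): 0→1, 1→3, 2→2, 3→0

Verify φ preserves adjacency — for each edge of G1, its image is an edge of G2:
  (0,1) → (φ(0),φ(1)) = (1,3) ∈ E(G2) ✓
  (1,3) → (φ(1),φ(3)) = (0,3) ∈ E(G2) ✓
  (2,3) → (φ(2),φ(3)) = (0,2) ∈ E(G2) ✓
All 3 edges of G1 map to edges of G2, and |E(G1)| = |E(G2)| = 3, so φ is a bijection on edges as well as vertices. Hence G1 ≅ G2.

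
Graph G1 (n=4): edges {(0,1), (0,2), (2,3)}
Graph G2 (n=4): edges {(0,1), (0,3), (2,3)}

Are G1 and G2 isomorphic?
Yes, isomorphic

The graphs are isomorphic.
One valid mapping φ: V(G1) → V(G2): 0→0, 1→1, 2→3, 3→2

Verify φ preserves adjacency — for each edge of G1, its image is an edge of G2:
  (0,1) → (φ(0),φ(1)) = (0,1) ∈ E(G2) ✓
  (0,2) → (φ(0),φ(2)) = (0,3) ∈ E(G2) ✓
  (2,3) → (φ(2),φ(3)) = (2,3) ∈ E(G2) ✓
All 3 edges of G1 map to edges of G2, and |E(G1)| = |E(G2)| = 3, so φ is a bijection on edges as well as vertices. Hence G1 ≅ G2.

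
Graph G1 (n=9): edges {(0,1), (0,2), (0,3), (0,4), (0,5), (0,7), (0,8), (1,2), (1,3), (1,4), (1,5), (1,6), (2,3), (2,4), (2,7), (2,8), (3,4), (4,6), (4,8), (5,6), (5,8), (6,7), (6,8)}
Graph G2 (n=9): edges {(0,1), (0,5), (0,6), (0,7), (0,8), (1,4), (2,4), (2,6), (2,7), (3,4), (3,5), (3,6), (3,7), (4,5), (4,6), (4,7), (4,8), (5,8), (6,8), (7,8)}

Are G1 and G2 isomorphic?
No, not isomorphic

The graphs are NOT isomorphic.

Degrees in G1: deg(0)=7, deg(1)=6, deg(2)=6, deg(3)=4, deg(4)=6, deg(5)=4, deg(6)=5, deg(7)=3, deg(8)=5.
Sorted degree sequence of G1: [7, 6, 6, 6, 5, 5, 4, 4, 3].
Degrees in G2: deg(0)=5, deg(1)=2, deg(2)=3, deg(3)=4, deg(4)=7, deg(5)=4, deg(6)=5, deg(7)=5, deg(8)=5.
Sorted degree sequence of G2: [7, 5, 5, 5, 5, 4, 4, 3, 2].
The (sorted) degree sequence is an isomorphism invariant, so since G1 and G2 have different degree sequences they cannot be isomorphic.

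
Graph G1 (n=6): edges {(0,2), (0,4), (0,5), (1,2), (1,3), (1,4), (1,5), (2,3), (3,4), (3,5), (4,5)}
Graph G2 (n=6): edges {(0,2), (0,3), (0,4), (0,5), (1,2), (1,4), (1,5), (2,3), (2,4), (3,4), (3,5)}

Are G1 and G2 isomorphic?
Yes, isomorphic

The graphs are isomorphic.
One valid mapping φ: V(G1) → V(G2): 0→1, 1→3, 2→5, 3→0, 4→4, 5→2

Verify φ preserves adjacency — for each edge of G1, its image is an edge of G2:
  (0,2) → (φ(0),φ(2)) = (1,5) ∈ E(G2) ✓
  (0,4) → (φ(0),φ(4)) = (1,4) ∈ E(G2) ✓
  (0,5) → (φ(0),φ(5)) = (1,2) ∈ E(G2) ✓
  (1,2) → (φ(1),φ(2)) = (3,5) ∈ E(G2) ✓
  (1,3) → (φ(1),φ(3)) = (0,3) ∈ E(G2) ✓
  (1,4) → (φ(1),φ(4)) = (3,4) ∈ E(G2) ✓
  (1,5) → (φ(1),φ(5)) = (2,3) ∈ E(G2) ✓
  (2,3) → (φ(2),φ(3)) = (0,5) ∈ E(G2) ✓
  (3,4) → (φ(3),φ(4)) = (0,4) ∈ E(G2) ✓
  (3,5) → (φ(3),φ(5)) = (0,2) ∈ E(G2) ✓
  (4,5) → (φ(4),φ(5)) = (2,4) ∈ E(G2) ✓
All 11 edges of G1 map to edges of G2, and |E(G1)| = |E(G2)| = 11, so φ is a bijection on edges as well as vertices. Hence G1 ≅ G2.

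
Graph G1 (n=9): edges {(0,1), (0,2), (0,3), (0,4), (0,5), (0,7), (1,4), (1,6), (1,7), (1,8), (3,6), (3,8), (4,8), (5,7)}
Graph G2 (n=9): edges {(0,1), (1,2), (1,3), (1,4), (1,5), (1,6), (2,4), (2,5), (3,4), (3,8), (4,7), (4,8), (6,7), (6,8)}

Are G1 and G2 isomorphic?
Yes, isomorphic

The graphs are isomorphic.
One valid mapping φ: V(G1) → V(G2): 0→1, 1→4, 2→0, 3→6, 4→3, 5→5, 6→7, 7→2, 8→8

Verify φ preserves adjacency — for each edge of G1, its image is an edge of G2:
  (0,1) → (φ(0),φ(1)) = (1,4) ∈ E(G2) ✓
  (0,2) → (φ(0),φ(2)) = (0,1) ∈ E(G2) ✓
  (0,3) → (φ(0),φ(3)) = (1,6) ∈ E(G2) ✓
  (0,4) → (φ(0),φ(4)) = (1,3) ∈ E(G2) ✓
  (0,5) → (φ(0),φ(5)) = (1,5) ∈ E(G2) ✓
  (0,7) → (φ(0),φ(7)) = (1,2) ∈ E(G2) ✓
  (1,4) → (φ(1),φ(4)) = (3,4) ∈ E(G2) ✓
  (1,6) → (φ(1),φ(6)) = (4,7) ∈ E(G2) ✓
  (1,7) → (φ(1),φ(7)) = (2,4) ∈ E(G2) ✓
  (1,8) → (φ(1),φ(8)) = (4,8) ∈ E(G2) ✓
  (3,6) → (φ(3),φ(6)) = (6,7) ∈ E(G2) ✓
  (3,8) → (φ(3),φ(8)) = (6,8) ∈ E(G2) ✓
  (4,8) → (φ(4),φ(8)) = (3,8) ∈ E(G2) ✓
  (5,7) → (φ(5),φ(7)) = (2,5) ∈ E(G2) ✓
All 14 edges of G1 map to edges of G2, and |E(G1)| = |E(G2)| = 14, so φ is a bijection on edges as well as vertices. Hence G1 ≅ G2.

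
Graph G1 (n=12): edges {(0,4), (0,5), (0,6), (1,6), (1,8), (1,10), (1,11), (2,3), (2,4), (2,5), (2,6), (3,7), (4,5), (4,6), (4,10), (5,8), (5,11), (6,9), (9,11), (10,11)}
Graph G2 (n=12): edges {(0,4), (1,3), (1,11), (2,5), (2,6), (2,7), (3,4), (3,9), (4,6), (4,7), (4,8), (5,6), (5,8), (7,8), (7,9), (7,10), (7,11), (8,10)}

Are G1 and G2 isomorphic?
No, not isomorphic

The graphs are NOT isomorphic.

Counting triangles (3-cliques): G1 has 5, G2 has 3.
Triangle count is an isomorphism invariant, so differing triangle counts rule out isomorphism.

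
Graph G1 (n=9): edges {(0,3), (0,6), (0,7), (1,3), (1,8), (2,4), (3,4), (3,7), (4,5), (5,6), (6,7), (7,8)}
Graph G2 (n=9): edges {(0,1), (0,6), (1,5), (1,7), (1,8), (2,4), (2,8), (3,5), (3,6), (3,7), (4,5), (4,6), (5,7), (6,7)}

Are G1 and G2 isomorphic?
No, not isomorphic

The graphs are NOT isomorphic.

Degrees in G1: deg(0)=3, deg(1)=2, deg(2)=1, deg(3)=4, deg(4)=3, deg(5)=2, deg(6)=3, deg(7)=4, deg(8)=2.
Sorted degree sequence of G1: [4, 4, 3, 3, 3, 2, 2, 2, 1].
Degrees in G2: deg(0)=2, deg(1)=4, deg(2)=2, deg(3)=3, deg(4)=3, deg(5)=4, deg(6)=4, deg(7)=4, deg(8)=2.
Sorted degree sequence of G2: [4, 4, 4, 4, 3, 3, 2, 2, 2].
The (sorted) degree sequence is an isomorphism invariant, so since G1 and G2 have different degree sequences they cannot be isomorphic.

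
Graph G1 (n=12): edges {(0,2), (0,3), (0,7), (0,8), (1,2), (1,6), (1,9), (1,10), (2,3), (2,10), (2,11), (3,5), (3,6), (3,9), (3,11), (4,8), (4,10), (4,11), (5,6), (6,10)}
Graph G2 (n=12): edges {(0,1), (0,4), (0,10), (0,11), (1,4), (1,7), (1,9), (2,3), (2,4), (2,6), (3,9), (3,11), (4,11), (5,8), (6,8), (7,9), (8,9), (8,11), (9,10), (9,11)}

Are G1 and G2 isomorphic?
Yes, isomorphic

The graphs are isomorphic.
One valid mapping φ: V(G1) → V(G2): 0→8, 1→0, 2→11, 3→9, 4→2, 5→7, 6→1, 7→5, 8→6, 9→10, 10→4, 11→3

Verify φ preserves adjacency — for each edge of G1, its image is an edge of G2:
  (0,2) → (φ(0),φ(2)) = (8,11) ∈ E(G2) ✓
  (0,3) → (φ(0),φ(3)) = (8,9) ∈ E(G2) ✓
  (0,7) → (φ(0),φ(7)) = (5,8) ∈ E(G2) ✓
  (0,8) → (φ(0),φ(8)) = (6,8) ∈ E(G2) ✓
  (1,2) → (φ(1),φ(2)) = (0,11) ∈ E(G2) ✓
  (1,6) → (φ(1),φ(6)) = (0,1) ∈ E(G2) ✓
  (1,9) → (φ(1),φ(9)) = (0,10) ∈ E(G2) ✓
  (1,10) → (φ(1),φ(10)) = (0,4) ∈ E(G2) ✓
  (2,3) → (φ(2),φ(3)) = (9,11) ∈ E(G2) ✓
  (2,10) → (φ(2),φ(10)) = (4,11) ∈ E(G2) ✓
  (2,11) → (φ(2),φ(11)) = (3,11) ∈ E(G2) ✓
  (3,5) → (φ(3),φ(5)) = (7,9) ∈ E(G2) ✓
  (3,6) → (φ(3),φ(6)) = (1,9) ∈ E(G2) ✓
  (3,9) → (φ(3),φ(9)) = (9,10) ∈ E(G2) ✓
  (3,11) → (φ(3),φ(11)) = (3,9) ∈ E(G2) ✓
  (4,8) → (φ(4),φ(8)) = (2,6) ∈ E(G2) ✓
  (4,10) → (φ(4),φ(10)) = (2,4) ∈ E(G2) ✓
  (4,11) → (φ(4),φ(11)) = (2,3) ∈ E(G2) ✓
  (5,6) → (φ(5),φ(6)) = (1,7) ∈ E(G2) ✓
  (6,10) → (φ(6),φ(10)) = (1,4) ∈ E(G2) ✓
All 20 edges of G1 map to edges of G2, and |E(G1)| = |E(G2)| = 20, so φ is a bijection on edges as well as vertices. Hence G1 ≅ G2.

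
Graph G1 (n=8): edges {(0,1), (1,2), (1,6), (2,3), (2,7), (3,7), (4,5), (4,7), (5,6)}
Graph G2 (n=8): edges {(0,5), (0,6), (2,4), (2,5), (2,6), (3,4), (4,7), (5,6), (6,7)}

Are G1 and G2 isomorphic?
No, not isomorphic

The graphs are NOT isomorphic.

Connected components of G1: 1 component(s) with vertex sets [[0, 1, 2, 3, 4, 5, 6, 7]], sizes [8].
Connected components of G2: 2 component(s) with vertex sets [[1], [0, 2, 3, 4, 5, 6, 7]], sizes [1, 7].
The number of connected components (and the multiset of component sizes) is an isomorphism invariant — an isomorphism maps each component of G1 bijectively onto a component of G2. Since G1 has 1 component(s) and G2 has 2, they cannot be isomorphic.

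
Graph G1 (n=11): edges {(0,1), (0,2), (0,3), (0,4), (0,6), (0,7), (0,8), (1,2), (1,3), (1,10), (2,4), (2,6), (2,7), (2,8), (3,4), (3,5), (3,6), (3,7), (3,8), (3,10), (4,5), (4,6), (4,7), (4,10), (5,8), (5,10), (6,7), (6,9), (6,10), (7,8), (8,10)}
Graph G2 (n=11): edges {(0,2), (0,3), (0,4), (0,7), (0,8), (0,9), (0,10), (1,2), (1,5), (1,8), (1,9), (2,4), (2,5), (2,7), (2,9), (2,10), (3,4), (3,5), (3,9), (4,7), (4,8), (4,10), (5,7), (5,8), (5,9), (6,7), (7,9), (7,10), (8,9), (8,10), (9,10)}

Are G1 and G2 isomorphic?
Yes, isomorphic

The graphs are isomorphic.
One valid mapping φ: V(G1) → V(G2): 0→0, 1→3, 2→4, 3→9, 4→2, 5→1, 6→7, 7→10, 8→8, 9→6, 10→5

Verify φ preserves adjacency — for each edge of G1, its image is an edge of G2:
  (0,1) → (φ(0),φ(1)) = (0,3) ∈ E(G2) ✓
  (0,2) → (φ(0),φ(2)) = (0,4) ∈ E(G2) ✓
  (0,3) → (φ(0),φ(3)) = (0,9) ∈ E(G2) ✓
  (0,4) → (φ(0),φ(4)) = (0,2) ∈ E(G2) ✓
  (0,6) → (φ(0),φ(6)) = (0,7) ∈ E(G2) ✓
  (0,7) → (φ(0),φ(7)) = (0,10) ∈ E(G2) ✓
  (0,8) → (φ(0),φ(8)) = (0,8) ∈ E(G2) ✓
  (1,2) → (φ(1),φ(2)) = (3,4) ∈ E(G2) ✓
  (1,3) → (φ(1),φ(3)) = (3,9) ∈ E(G2) ✓
  (1,10) → (φ(1),φ(10)) = (3,5) ∈ E(G2) ✓
  (2,4) → (φ(2),φ(4)) = (2,4) ∈ E(G2) ✓
  (2,6) → (φ(2),φ(6)) = (4,7) ∈ E(G2) ✓
  (2,7) → (φ(2),φ(7)) = (4,10) ∈ E(G2) ✓
  (2,8) → (φ(2),φ(8)) = (4,8) ∈ E(G2) ✓
  (3,4) → (φ(3),φ(4)) = (2,9) ∈ E(G2) ✓
  (3,5) → (φ(3),φ(5)) = (1,9) ∈ E(G2) ✓
  (3,6) → (φ(3),φ(6)) = (7,9) ∈ E(G2) ✓
  (3,7) → (φ(3),φ(7)) = (9,10) ∈ E(G2) ✓
  (3,8) → (φ(3),φ(8)) = (8,9) ∈ E(G2) ✓
  (3,10) → (φ(3),φ(10)) = (5,9) ∈ E(G2) ✓
  (4,5) → (φ(4),φ(5)) = (1,2) ∈ E(G2) ✓
  (4,6) → (φ(4),φ(6)) = (2,7) ∈ E(G2) ✓
  (4,7) → (φ(4),φ(7)) = (2,10) ∈ E(G2) ✓
  (4,10) → (φ(4),φ(10)) = (2,5) ∈ E(G2) ✓
  (5,8) → (φ(5),φ(8)) = (1,8) ∈ E(G2) ✓
  (5,10) → (φ(5),φ(10)) = (1,5) ∈ E(G2) ✓
  (6,7) → (φ(6),φ(7)) = (7,10) ∈ E(G2) ✓
  (6,9) → (φ(6),φ(9)) = (6,7) ∈ E(G2) ✓
  (6,10) → (φ(6),φ(10)) = (5,7) ∈ E(G2) ✓
  (7,8) → (φ(7),φ(8)) = (8,10) ∈ E(G2) ✓
  (8,10) → (φ(8),φ(10)) = (5,8) ∈ E(G2) ✓
All 31 edges of G1 map to edges of G2, and |E(G1)| = |E(G2)| = 31, so φ is a bijection on edges as well as vertices. Hence G1 ≅ G2.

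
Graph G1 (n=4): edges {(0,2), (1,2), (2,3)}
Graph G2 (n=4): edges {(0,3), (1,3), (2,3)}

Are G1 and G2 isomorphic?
Yes, isomorphic

The graphs are isomorphic.
One valid mapping φ: V(G1) → V(G2): 0→2, 1→1, 2→3, 3→0

Verify φ preserves adjacency — for each edge of G1, its image is an edge of G2:
  (0,2) → (φ(0),φ(2)) = (2,3) ∈ E(G2) ✓
  (1,2) → (φ(1),φ(2)) = (1,3) ∈ E(G2) ✓
  (2,3) → (φ(2),φ(3)) = (0,3) ∈ E(G2) ✓
All 3 edges of G1 map to edges of G2, and |E(G1)| = |E(G2)| = 3, so φ is a bijection on edges as well as vertices. Hence G1 ≅ G2.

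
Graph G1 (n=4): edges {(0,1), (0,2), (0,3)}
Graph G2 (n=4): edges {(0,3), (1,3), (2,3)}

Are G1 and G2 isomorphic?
Yes, isomorphic

The graphs are isomorphic.
One valid mapping φ: V(G1) → V(G2): 0→3, 1→1, 2→0, 3→2

Verify φ preserves adjacency — for each edge of G1, its image is an edge of G2:
  (0,1) → (φ(0),φ(1)) = (1,3) ∈ E(G2) ✓
  (0,2) → (φ(0),φ(2)) = (0,3) ∈ E(G2) ✓
  (0,3) → (φ(0),φ(3)) = (2,3) ∈ E(G2) ✓
All 3 edges of G1 map to edges of G2, and |E(G1)| = |E(G2)| = 3, so φ is a bijection on edges as well as vertices. Hence G1 ≅ G2.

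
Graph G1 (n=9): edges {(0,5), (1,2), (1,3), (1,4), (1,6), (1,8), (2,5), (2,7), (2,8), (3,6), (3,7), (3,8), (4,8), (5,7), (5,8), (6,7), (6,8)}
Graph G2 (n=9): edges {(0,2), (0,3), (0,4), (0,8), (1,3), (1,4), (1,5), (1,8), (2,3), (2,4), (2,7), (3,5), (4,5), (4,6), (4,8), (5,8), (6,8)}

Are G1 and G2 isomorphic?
Yes, isomorphic

The graphs are isomorphic.
One valid mapping φ: V(G1) → V(G2): 0→7, 1→8, 2→0, 3→5, 4→6, 5→2, 6→1, 7→3, 8→4

Verify φ preserves adjacency — for each edge of G1, its image is an edge of G2:
  (0,5) → (φ(0),φ(5)) = (2,7) ∈ E(G2) ✓
  (1,2) → (φ(1),φ(2)) = (0,8) ∈ E(G2) ✓
  (1,3) → (φ(1),φ(3)) = (5,8) ∈ E(G2) ✓
  (1,4) → (φ(1),φ(4)) = (6,8) ∈ E(G2) ✓
  (1,6) → (φ(1),φ(6)) = (1,8) ∈ E(G2) ✓
  (1,8) → (φ(1),φ(8)) = (4,8) ∈ E(G2) ✓
  (2,5) → (φ(2),φ(5)) = (0,2) ∈ E(G2) ✓
  (2,7) → (φ(2),φ(7)) = (0,3) ∈ E(G2) ✓
  (2,8) → (φ(2),φ(8)) = (0,4) ∈ E(G2) ✓
  (3,6) → (φ(3),φ(6)) = (1,5) ∈ E(G2) ✓
  (3,7) → (φ(3),φ(7)) = (3,5) ∈ E(G2) ✓
  (3,8) → (φ(3),φ(8)) = (4,5) ∈ E(G2) ✓
  (4,8) → (φ(4),φ(8)) = (4,6) ∈ E(G2) ✓
  (5,7) → (φ(5),φ(7)) = (2,3) ∈ E(G2) ✓
  (5,8) → (φ(5),φ(8)) = (2,4) ∈ E(G2) ✓
  (6,7) → (φ(6),φ(7)) = (1,3) ∈ E(G2) ✓
  (6,8) → (φ(6),φ(8)) = (1,4) ∈ E(G2) ✓
All 17 edges of G1 map to edges of G2, and |E(G1)| = |E(G2)| = 17, so φ is a bijection on edges as well as vertices. Hence G1 ≅ G2.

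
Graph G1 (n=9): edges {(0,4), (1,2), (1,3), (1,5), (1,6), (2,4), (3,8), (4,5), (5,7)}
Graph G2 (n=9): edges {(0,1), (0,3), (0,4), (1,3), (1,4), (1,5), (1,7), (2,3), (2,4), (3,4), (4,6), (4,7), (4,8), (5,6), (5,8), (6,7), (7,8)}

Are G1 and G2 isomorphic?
No, not isomorphic

The graphs are NOT isomorphic.

Degrees in G1: deg(0)=1, deg(1)=4, deg(2)=2, deg(3)=2, deg(4)=3, deg(5)=3, deg(6)=1, deg(7)=1, deg(8)=1.
Sorted degree sequence of G1: [4, 3, 3, 2, 2, 1, 1, 1, 1].
Degrees in G2: deg(0)=3, deg(1)=5, deg(2)=2, deg(3)=4, deg(4)=7, deg(5)=3, deg(6)=3, deg(7)=4, deg(8)=3.
Sorted degree sequence of G2: [7, 5, 4, 4, 3, 3, 3, 3, 2].
The (sorted) degree sequence is an isomorphism invariant, so since G1 and G2 have different degree sequences they cannot be isomorphic.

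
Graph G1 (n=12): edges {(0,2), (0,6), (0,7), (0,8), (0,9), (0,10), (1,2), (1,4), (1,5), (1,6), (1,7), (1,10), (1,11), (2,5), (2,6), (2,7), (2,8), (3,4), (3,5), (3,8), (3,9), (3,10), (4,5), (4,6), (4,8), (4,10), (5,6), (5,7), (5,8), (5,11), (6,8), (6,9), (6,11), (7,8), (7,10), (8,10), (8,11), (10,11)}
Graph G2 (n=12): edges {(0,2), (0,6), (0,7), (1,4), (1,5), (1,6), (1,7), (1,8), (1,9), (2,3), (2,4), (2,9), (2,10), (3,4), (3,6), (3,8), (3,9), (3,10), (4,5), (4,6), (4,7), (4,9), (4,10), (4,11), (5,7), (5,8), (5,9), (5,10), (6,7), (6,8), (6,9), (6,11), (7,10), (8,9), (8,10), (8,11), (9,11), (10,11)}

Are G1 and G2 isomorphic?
Yes, isomorphic

The graphs are isomorphic.
One valid mapping φ: V(G1) → V(G2): 0→7, 1→8, 2→1, 3→2, 4→3, 5→9, 6→6, 7→5, 8→4, 9→0, 10→10, 11→11

Verify φ preserves adjacency — for each edge of G1, its image is an edge of G2:
  (0,2) → (φ(0),φ(2)) = (1,7) ∈ E(G2) ✓
  (0,6) → (φ(0),φ(6)) = (6,7) ∈ E(G2) ✓
  (0,7) → (φ(0),φ(7)) = (5,7) ∈ E(G2) ✓
  (0,8) → (φ(0),φ(8)) = (4,7) ∈ E(G2) ✓
  (0,9) → (φ(0),φ(9)) = (0,7) ∈ E(G2) ✓
  (0,10) → (φ(0),φ(10)) = (7,10) ∈ E(G2) ✓
  (1,2) → (φ(1),φ(2)) = (1,8) ∈ E(G2) ✓
  (1,4) → (φ(1),φ(4)) = (3,8) ∈ E(G2) ✓
  (1,5) → (φ(1),φ(5)) = (8,9) ∈ E(G2) ✓
  (1,6) → (φ(1),φ(6)) = (6,8) ∈ E(G2) ✓
  (1,7) → (φ(1),φ(7)) = (5,8) ∈ E(G2) ✓
  (1,10) → (φ(1),φ(10)) = (8,10) ∈ E(G2) ✓
  (1,11) → (φ(1),φ(11)) = (8,11) ∈ E(G2) ✓
  (2,5) → (φ(2),φ(5)) = (1,9) ∈ E(G2) ✓
  (2,6) → (φ(2),φ(6)) = (1,6) ∈ E(G2) ✓
  (2,7) → (φ(2),φ(7)) = (1,5) ∈ E(G2) ✓
  (2,8) → (φ(2),φ(8)) = (1,4) ∈ E(G2) ✓
  (3,4) → (φ(3),φ(4)) = (2,3) ∈ E(G2) ✓
  (3,5) → (φ(3),φ(5)) = (2,9) ∈ E(G2) ✓
  (3,8) → (φ(3),φ(8)) = (2,4) ∈ E(G2) ✓
  (3,9) → (φ(3),φ(9)) = (0,2) ∈ E(G2) ✓
  (3,10) → (φ(3),φ(10)) = (2,10) ∈ E(G2) ✓
  (4,5) → (φ(4),φ(5)) = (3,9) ∈ E(G2) ✓
  (4,6) → (φ(4),φ(6)) = (3,6) ∈ E(G2) ✓
  (4,8) → (φ(4),φ(8)) = (3,4) ∈ E(G2) ✓
  (4,10) → (φ(4),φ(10)) = (3,10) ∈ E(G2) ✓
  (5,6) → (φ(5),φ(6)) = (6,9) ∈ E(G2) ✓
  (5,7) → (φ(5),φ(7)) = (5,9) ∈ E(G2) ✓
  (5,8) → (φ(5),φ(8)) = (4,9) ∈ E(G2) ✓
  (5,11) → (φ(5),φ(11)) = (9,11) ∈ E(G2) ✓
  (6,8) → (φ(6),φ(8)) = (4,6) ∈ E(G2) ✓
  (6,9) → (φ(6),φ(9)) = (0,6) ∈ E(G2) ✓
  (6,11) → (φ(6),φ(11)) = (6,11) ∈ E(G2) ✓
  (7,8) → (φ(7),φ(8)) = (4,5) ∈ E(G2) ✓
  (7,10) → (φ(7),φ(10)) = (5,10) ∈ E(G2) ✓
  (8,10) → (φ(8),φ(10)) = (4,10) ∈ E(G2) ✓
  (8,11) → (φ(8),φ(11)) = (4,11) ∈ E(G2) ✓
  (10,11) → (φ(10),φ(11)) = (10,11) ∈ E(G2) ✓
All 38 edges of G1 map to edges of G2, and |E(G1)| = |E(G2)| = 38, so φ is a bijection on edges as well as vertices. Hence G1 ≅ G2.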